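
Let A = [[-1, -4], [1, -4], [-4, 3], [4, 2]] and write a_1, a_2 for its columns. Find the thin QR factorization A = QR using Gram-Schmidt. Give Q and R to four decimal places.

a_1 = (-1, 1, -4, 4); ‖a_1‖ = 5.8310, so q_1 = (-0.1715, 0.1715, -0.6860, 0.6860).
q_1·a_2 = (-0.1715)·(-4) + 0.1715·(-4) + (-0.6860)·3 + 0.6860·2 = -0.6860.
u_2 = a_2 + 0.6860·q_1 = (-4.1176, -3.8824, 2.5294, 2.4706).
‖u_2‖ = 6.6730, so q_2 = (-0.6171, -0.5818, 0.3790, 0.3702).

Q = [[-0.1715, -0.6171], [0.1715, -0.5818], [-0.6860, 0.3790], [0.6860, 0.3702]], R = [[5.8310, -0.6860], [0.0000, 6.6730]]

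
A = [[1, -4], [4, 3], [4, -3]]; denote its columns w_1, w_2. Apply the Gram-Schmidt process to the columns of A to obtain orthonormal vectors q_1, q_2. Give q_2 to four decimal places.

q_2 = (-0.6700, 0.6020, -0.4345)

w_1 = (1, 4, 4); ‖w_1‖ = 5.7446, so q_1 = (0.1741, 0.6963, 0.6963).
q_1·w_2 = 0.1741·(-4) + 0.6963·3 + 0.6963·(-3) = -0.6963.
u_2 = w_2 + 0.6963·q_1 = (-3.8788, 3.4848, -2.5152).
‖u_2‖ = 5.7892, so q_2 = (-0.6700, 0.6020, -0.4345).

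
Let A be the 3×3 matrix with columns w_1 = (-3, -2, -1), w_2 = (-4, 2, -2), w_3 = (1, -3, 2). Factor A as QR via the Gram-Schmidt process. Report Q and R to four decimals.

Q = [[-0.8018, -0.4523, -0.3906], [-0.5345, 0.8351, 0.1302], [-0.2673, -0.3132, 0.9113]], R = [[3.7417, 2.6726, 0.2673], [0.0000, 4.1057, -3.5838], [0.0000, 0.0000, 1.0415]]

w_1 = (-3, -2, -1); ‖w_1‖ = 3.7417, so e_1 = (-0.8018, -0.5345, -0.2673).
e_1·w_2 = (-0.8018)·(-4) + (-0.5345)·2 + (-0.2673)·(-2) = 2.6726.
u_2 = w_2 − 2.6726·e_1 = (-1.8571, 3.4286, -1.2857).
‖u_2‖ = 4.1057, so e_2 = (-0.4523, 0.8351, -0.3132).
e_1·w_3 = (-0.8018)·1 + (-0.5345)·(-3) + (-0.2673)·2 = 0.2673; e_2·w_3 = (-0.4523)·1 + 0.8351·(-3) + (-0.3132)·2 = -3.5838.
u_3 = w_3 − 0.2673·e_1 + 3.5838·e_2 = (-0.4068, 0.1356, 0.9492).
‖u_3‖ = 1.0415, so e_3 = (-0.3906, 0.1302, 0.9113).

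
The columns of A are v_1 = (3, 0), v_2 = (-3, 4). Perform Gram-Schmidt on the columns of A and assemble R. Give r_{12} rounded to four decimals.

e_1 = v_1/‖v_1‖ = (3, 0)/3.0000 = (1.0000, 0.0000).
r_{12} = e_1·v_2 = -3.0000.

r_{12} = -3.0000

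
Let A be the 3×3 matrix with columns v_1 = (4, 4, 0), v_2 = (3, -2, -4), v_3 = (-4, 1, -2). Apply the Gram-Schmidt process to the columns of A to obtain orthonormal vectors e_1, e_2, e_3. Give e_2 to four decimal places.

v_1 = (4, 4, 0); ‖v_1‖ = 5.6569, so e_1 = (0.7071, 0.7071, 0.0000).
e_1·v_2 = 0.7071·3 + 0.7071·(-2) + 0.0000·(-4) = 0.7071.
u_2 = v_2 − 0.7071·e_1 = (2.5000, -2.5000, -4.0000).
‖u_2‖ = 5.3385, so e_2 = (0.4683, -0.4683, -0.7493).

e_2 = (0.4683, -0.4683, -0.7493)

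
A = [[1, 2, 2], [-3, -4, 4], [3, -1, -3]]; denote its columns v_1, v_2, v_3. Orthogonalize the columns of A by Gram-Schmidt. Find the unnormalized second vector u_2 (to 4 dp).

v_1 = (1, -3, 3); ‖v_1‖ = 4.3589, so q_1 = (0.2294, -0.6882, 0.6882).
q_1·v_2 = 0.2294·2 + (-0.6882)·(-4) + 0.6882·(-1) = 2.5236.
u_2 = v_2 − 2.5236·q_1 = (1.4211, -2.2632, -2.7368).

u_2 = (1.4211, -2.2632, -2.7368)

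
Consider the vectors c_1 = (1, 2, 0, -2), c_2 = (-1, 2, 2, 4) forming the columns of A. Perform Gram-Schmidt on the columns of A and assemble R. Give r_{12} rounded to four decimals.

r_{12} = -1.6667

c_1 = (1, 2, 0, -2); ‖c_1‖ = 3.0000, so e_1 = (0.3333, 0.6667, 0.0000, -0.6667).
r_{12} = e_1·c_2 = -1.6667.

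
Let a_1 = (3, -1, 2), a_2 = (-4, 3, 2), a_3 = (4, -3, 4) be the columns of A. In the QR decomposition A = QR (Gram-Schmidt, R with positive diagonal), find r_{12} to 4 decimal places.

r_{12} = -2.9399

a_1 = (3, -1, 2); ‖a_1‖ = 3.7417, so q_1 = (0.8018, -0.2673, 0.5345).
r_{12} = q_1·a_2 = -2.9399.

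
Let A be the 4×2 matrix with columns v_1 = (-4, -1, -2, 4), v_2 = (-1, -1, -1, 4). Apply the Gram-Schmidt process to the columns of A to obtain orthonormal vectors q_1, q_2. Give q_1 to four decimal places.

q_1 = (-0.6576, -0.1644, -0.3288, 0.6576)

v_1 = (-4, -1, -2, 4); ‖v_1‖ = 6.0828, so q_1 = (-0.6576, -0.1644, -0.3288, 0.6576).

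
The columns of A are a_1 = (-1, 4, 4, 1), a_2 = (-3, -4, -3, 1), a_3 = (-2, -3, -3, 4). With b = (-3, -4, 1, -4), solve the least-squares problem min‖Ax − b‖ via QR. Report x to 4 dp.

x = (0.2768, 2.2032, -1.6926)

e_1 = a_1/‖a_1‖ = (-1, 4, 4, 1)/5.8310 = (-0.1715, 0.6860, 0.6860, 0.1715).
r_{12} = e_1·a_2 = -4.1160.
u_2 = a_2 + 4.1160·e_1 = (-3.7059, -1.1765, -0.1765, 1.7059).
‖u_2‖ = 4.2496, so e_2 = (-0.8721, -0.2768, -0.0415, 0.4014).
r_{13} = e_1·a_3 = -3.0870; r_{23} = e_2·a_3 = 4.3049.
u_3 = a_3 + 3.0870·e_1 − 4.3049·e_2 = (1.2248, 0.3094, -0.7036, 2.8013).
‖u_3‖ = 3.1525, so e_3 = (0.3885, 0.0982, -0.2232, 0.8886).
Qᵀb = (-2.2295, 2.0763, -5.3358).
Back-substitute: x_3 = -5.3358/3.1525 = -1.6926.
x_2 = (2.0763 − 4.3049·(-1.6926))/4.2496 = 2.2032.
x_1 = (-2.2295 + 4.1160·2.2032 + 3.0870·(-1.6926))/5.8310 = 0.2768.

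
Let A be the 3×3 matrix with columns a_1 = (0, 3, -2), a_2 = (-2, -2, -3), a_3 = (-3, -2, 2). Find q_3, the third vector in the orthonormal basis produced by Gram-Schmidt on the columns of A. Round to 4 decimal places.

q_1 = a_1/‖a_1‖ = (0, 3, -2)/3.6056 = (0.0000, 0.8321, -0.5547).
r_{12} = q_1·a_2 = 0.0000.
u_2 = a_2 + 0.0000·q_1 = (-2.0000, -2.0000, -3.0000).
‖u_2‖ = 4.1231, so q_2 = (-0.4851, -0.4851, -0.7276).
r_{13} = q_1·a_3 = -2.7735; r_{23} = q_2·a_3 = 0.9701.
u_3 = a_3 + 2.7735·q_1 − 0.9701·q_2 = (-2.5294, 0.7783, 1.1674).
‖u_3‖ = 2.8925, so q_3 = (-0.8745, 0.2691, 0.4036).

q_3 = (-0.8745, 0.2691, 0.4036)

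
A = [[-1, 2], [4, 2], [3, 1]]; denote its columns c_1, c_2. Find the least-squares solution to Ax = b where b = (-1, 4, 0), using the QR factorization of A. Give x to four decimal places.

x = (0.6471, 0.0196)

c_1 = (-1, 4, 3); ‖c_1‖ = 5.0990, so q_1 = (-0.1961, 0.7845, 0.5883).
q_1·c_2 = (-0.1961)·2 + 0.7845·2 + 0.5883·1 = 1.7650.
u_2 = c_2 − 1.7650·q_1 = (2.3462, 0.6154, -0.0385).
‖u_2‖ = 2.4258, so q_2 = (0.9672, 0.2537, -0.0159).
Qᵀb = (3.3340, 0.0476).
Back-substitute: x_2 = 0.0476/2.4258 = 0.0196.
x_1 = (3.3340 − 1.7650·0.0196)/5.0990 = 0.6471.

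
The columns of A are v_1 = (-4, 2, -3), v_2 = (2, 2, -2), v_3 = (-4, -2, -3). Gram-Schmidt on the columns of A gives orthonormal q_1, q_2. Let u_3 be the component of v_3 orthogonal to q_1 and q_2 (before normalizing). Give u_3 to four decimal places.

v_1 = (-4, 2, -3); ‖v_1‖ = 5.3852, so q_1 = (-0.7428, 0.3714, -0.5571).
q_1·v_2 = (-0.7428)·2 + 0.3714·2 + (-0.5571)·(-2) = 0.3714.
u_2 = v_2 − 0.3714·q_1 = (2.2759, 1.8621, -1.7931).
‖u_2‖ = 3.4441, so q_2 = (0.6608, 0.5406, -0.5206).
q_1·v_3 = (-0.7428)·(-4) + 0.3714·(-2) + (-0.5571)·(-3) = 3.8996; q_2·v_3 = 0.6608·(-4) + 0.5406·(-2) + (-0.5206)·(-3) = -2.1626.
u_3 = v_3 − 3.8996·q_1 + 2.1626·q_2 = (0.3256, -2.2791, -1.9535).

u_3 = (0.3256, -2.2791, -1.9535)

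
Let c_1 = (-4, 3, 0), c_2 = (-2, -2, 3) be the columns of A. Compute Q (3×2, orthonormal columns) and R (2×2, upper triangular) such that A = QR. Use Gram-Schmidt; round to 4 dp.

Q = [[-0.8000, -0.4094], [0.6000, -0.5459], [0.0000, 0.7311]], R = [[5.0000, 0.4000], [0.0000, 4.1037]]

e_1 = c_1/‖c_1‖ = (-4, 3, 0)/5.0000 = (-0.8000, 0.6000, 0.0000).
r_{12} = e_1·c_2 = 0.4000.
u_2 = c_2 − 0.4000·e_1 = (-1.6800, -2.2400, 3.0000).
‖u_2‖ = 4.1037, so e_2 = (-0.4094, -0.5459, 0.7311).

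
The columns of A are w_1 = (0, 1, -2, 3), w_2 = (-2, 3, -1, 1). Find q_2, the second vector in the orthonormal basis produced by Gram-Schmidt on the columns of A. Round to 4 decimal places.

w_1 = (0, 1, -2, 3); ‖w_1‖ = 3.7417, so q_1 = (0.0000, 0.2673, -0.5345, 0.8018).
q_1·w_2 = 0.0000·(-2) + 0.2673·3 + (-0.5345)·(-1) + 0.8018·1 = 2.1381.
u_2 = w_2 − 2.1381·q_1 = (-2.0000, 2.4286, 0.1429, -0.7143).
‖u_2‖ = 3.2293, so q_2 = (-0.6193, 0.7520, 0.0442, -0.2212).

q_2 = (-0.6193, 0.7520, 0.0442, -0.2212)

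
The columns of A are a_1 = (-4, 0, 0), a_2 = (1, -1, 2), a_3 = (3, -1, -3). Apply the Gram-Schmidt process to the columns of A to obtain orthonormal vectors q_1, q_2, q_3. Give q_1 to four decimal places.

a_1 = (-4, 0, 0); ‖a_1‖ = 4.0000, so q_1 = (-1.0000, 0.0000, 0.0000).

q_1 = (-1.0000, 0.0000, 0.0000)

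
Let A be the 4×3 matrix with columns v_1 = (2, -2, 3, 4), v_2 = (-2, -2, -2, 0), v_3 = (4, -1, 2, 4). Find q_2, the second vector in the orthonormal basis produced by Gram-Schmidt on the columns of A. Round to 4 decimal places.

v_1 = (2, -2, 3, 4); ‖v_1‖ = 5.7446, so q_1 = (0.3482, -0.3482, 0.5222, 0.6963).
q_1·v_2 = 0.3482·(-2) + (-0.3482)·(-2) + 0.5222·(-2) + 0.6963·0 = -1.0445.
u_2 = v_2 + 1.0445·q_1 = (-1.6364, -2.3636, -1.4545, 0.7273).
‖u_2‖ = 3.3029, so q_2 = (-0.4954, -0.7156, -0.4404, 0.2202).

q_2 = (-0.4954, -0.7156, -0.4404, 0.2202)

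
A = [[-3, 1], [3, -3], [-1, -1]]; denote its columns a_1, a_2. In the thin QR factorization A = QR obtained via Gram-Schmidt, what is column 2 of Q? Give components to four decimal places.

a_1 = (-3, 3, -1); ‖a_1‖ = 4.3589, so e_1 = (-0.6882, 0.6882, -0.2294).
e_1·a_2 = (-0.6882)·1 + 0.6882·(-3) + (-0.2294)·(-1) = -2.5236.
u_2 = a_2 + 2.5236·e_1 = (-0.7368, -1.2632, -1.5789).
‖u_2‖ = 2.1521, so e_2 = (-0.3424, -0.5869, -0.7337).

e_2 = (-0.3424, -0.5869, -0.7337)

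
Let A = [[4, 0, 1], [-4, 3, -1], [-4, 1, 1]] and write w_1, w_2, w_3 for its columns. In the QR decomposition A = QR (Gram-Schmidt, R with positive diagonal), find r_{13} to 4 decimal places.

r_{13} = 0.5774

w_1 = (4, -4, -4); ‖w_1‖ = 6.9282, so e_1 = (0.5774, -0.5774, -0.5774).
r_{13} = e_1·w_3 = 0.5774.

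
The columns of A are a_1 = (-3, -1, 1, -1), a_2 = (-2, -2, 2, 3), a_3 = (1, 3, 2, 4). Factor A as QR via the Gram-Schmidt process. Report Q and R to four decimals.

a_1 = (-3, -1, 1, -1); ‖a_1‖ = 3.4641, so e_1 = (-0.8660, -0.2887, 0.2887, -0.2887).
e_1·a_2 = (-0.8660)·(-2) + (-0.2887)·(-2) + 0.2887·2 + (-0.2887)·3 = 2.0207.
u_2 = a_2 − 2.0207·e_1 = (-0.2500, -1.4167, 1.4167, 3.5833).
‖u_2‖ = 4.1130, so e_2 = (-0.0608, -0.3444, 0.3444, 0.8712).
e_1·a_3 = (-0.8660)·1 + (-0.2887)·3 + 0.2887·2 + (-0.2887)·4 = -2.3094; e_2·a_3 = (-0.0608)·1 + (-0.3444)·3 + 0.3444·2 + 0.8712·4 = 3.0797.
u_3 = a_3 + 2.3094·e_1 − 3.0797·e_2 = (-0.8128, 3.3941, 1.6059, 0.6502).
‖u_3‖ = 3.8964, so e_3 = (-0.2086, 0.8711, 0.4121, 0.1669).

Q = [[-0.8660, -0.0608, -0.2086], [-0.2887, -0.3444, 0.8711], [0.2887, 0.3444, 0.4121], [-0.2887, 0.8712, 0.1669]], R = [[3.4641, 2.0207, -2.3094], [0.0000, 4.1130, 3.0797], [0.0000, 0.0000, 3.8964]]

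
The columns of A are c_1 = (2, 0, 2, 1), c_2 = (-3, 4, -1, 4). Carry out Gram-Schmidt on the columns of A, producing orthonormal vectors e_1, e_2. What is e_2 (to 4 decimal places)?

e_2 = (-0.3329, 0.6307, -0.0175, 0.7008)

c_1 = (2, 0, 2, 1); ‖c_1‖ = 3.0000, so e_1 = (0.6667, 0.0000, 0.6667, 0.3333).
e_1·c_2 = 0.6667·(-3) + 0.0000·4 + 0.6667·(-1) + 0.3333·4 = -1.3333.
u_2 = c_2 + 1.3333·e_1 = (-2.1111, 4.0000, -0.1111, 4.4444).
‖u_2‖ = 6.3421, so e_2 = (-0.3329, 0.6307, -0.0175, 0.7008).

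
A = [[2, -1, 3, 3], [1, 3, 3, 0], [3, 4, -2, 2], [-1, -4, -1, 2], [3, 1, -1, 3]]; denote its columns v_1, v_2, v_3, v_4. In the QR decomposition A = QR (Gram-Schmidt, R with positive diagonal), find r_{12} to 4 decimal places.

r_{12} = 4.0825

v_1 = (2, 1, 3, -1, 3); ‖v_1‖ = 4.8990, so e_1 = (0.4082, 0.2041, 0.6124, -0.2041, 0.6124).
r_{12} = e_1·v_2 = 4.0825.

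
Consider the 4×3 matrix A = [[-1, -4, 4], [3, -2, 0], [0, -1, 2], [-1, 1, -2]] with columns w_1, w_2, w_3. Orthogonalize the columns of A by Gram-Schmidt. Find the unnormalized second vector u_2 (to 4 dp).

e_1 = w_1/‖w_1‖ = (-1, 3, 0, -1)/3.3166 = (-0.3015, 0.9045, 0.0000, -0.3015).
r_{12} = e_1·w_2 = -0.9045.
u_2 = w_2 + 0.9045·e_1 = (-4.2727, -1.1818, -1.0000, 0.7273).

u_2 = (-4.2727, -1.1818, -1.0000, 0.7273)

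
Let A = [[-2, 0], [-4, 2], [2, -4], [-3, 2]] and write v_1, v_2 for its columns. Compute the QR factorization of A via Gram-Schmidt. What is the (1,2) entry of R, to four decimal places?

r_{12} = -3.8297

v_1 = (-2, -4, 2, -3); ‖v_1‖ = 5.7446, so q_1 = (-0.3482, -0.6963, 0.3482, -0.5222).
r_{12} = q_1·v_2 = -3.8297.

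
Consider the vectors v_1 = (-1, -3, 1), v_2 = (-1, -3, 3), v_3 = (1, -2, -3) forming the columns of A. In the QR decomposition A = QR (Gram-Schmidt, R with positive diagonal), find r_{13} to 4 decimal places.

r_{13} = 0.6030

v_1 = (-1, -3, 1); ‖v_1‖ = 3.3166, so e_1 = (-0.3015, -0.9045, 0.3015).
r_{13} = e_1·v_3 = 0.6030.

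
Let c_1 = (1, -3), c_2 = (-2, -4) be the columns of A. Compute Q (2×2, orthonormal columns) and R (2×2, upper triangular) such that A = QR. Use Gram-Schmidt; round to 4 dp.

Q = [[0.3162, -0.9487], [-0.9487, -0.3162]], R = [[3.1623, 3.1623], [0.0000, 3.1623]]

c_1 = (1, -3); ‖c_1‖ = 3.1623, so e_1 = (0.3162, -0.9487).
e_1·c_2 = 0.3162·(-2) + (-0.9487)·(-4) = 3.1623.
u_2 = c_2 − 3.1623·e_1 = (-3.0000, -1.0000).
‖u_2‖ = 3.1623, so e_2 = (-0.9487, -0.3162).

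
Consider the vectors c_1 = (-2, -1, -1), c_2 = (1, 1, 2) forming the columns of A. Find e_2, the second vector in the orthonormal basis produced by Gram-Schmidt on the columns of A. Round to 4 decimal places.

c_1 = (-2, -1, -1); ‖c_1‖ = 2.4495, so e_1 = (-0.8165, -0.4082, -0.4082).
e_1·c_2 = (-0.8165)·1 + (-0.4082)·1 + (-0.4082)·2 = -2.0412.
u_2 = c_2 + 2.0412·e_1 = (-0.6667, 0.1667, 1.1667).
‖u_2‖ = 1.3540, so e_2 = (-0.4924, 0.1231, 0.8616).

e_2 = (-0.4924, 0.1231, 0.8616)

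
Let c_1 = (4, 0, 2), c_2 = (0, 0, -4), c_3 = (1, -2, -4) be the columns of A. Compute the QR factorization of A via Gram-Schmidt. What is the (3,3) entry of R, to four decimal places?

r_{33} = 2.0000

c_1 = (4, 0, 2); ‖c_1‖ = 4.4721, so q_1 = (0.8944, 0.0000, 0.4472).
q_1·c_2 = 0.8944·0 + 0.0000·0 + 0.4472·(-4) = -1.7889.
u_2 = c_2 + 1.7889·q_1 = (1.6000, 0.0000, -3.2000).
‖u_2‖ = 3.5777, so q_2 = (0.4472, 0.0000, -0.8944).
q_1·c_3 = 0.8944·1 + 0.0000·(-2) + 0.4472·(-4) = -0.8944; q_2·c_3 = 0.4472·1 + 0.0000·(-2) + (-0.8944)·(-4) = 4.0249.
u_3 = c_3 + 0.8944·q_1 − 4.0249·q_2 = (0.0000, -2.0000, 0.0000).
r_{33} = ‖u_3‖ = 2.0000.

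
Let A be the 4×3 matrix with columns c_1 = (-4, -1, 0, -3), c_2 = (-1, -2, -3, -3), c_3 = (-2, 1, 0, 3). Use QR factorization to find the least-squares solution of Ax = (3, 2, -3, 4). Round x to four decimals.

c_1 = (-4, -1, 0, -3); ‖c_1‖ = 5.0990, so e_1 = (-0.7845, -0.1961, 0.0000, -0.5883).
e_1·c_2 = (-0.7845)·(-1) + (-0.1961)·(-2) + 0.0000·(-3) + (-0.5883)·(-3) = 2.9417.
u_2 = c_2 − 2.9417·e_1 = (1.3077, -1.4231, -3.0000, -1.2692).
‖u_2‖ = 3.7876, so e_2 = (0.3453, -0.3757, -0.7921, -0.3351).
e_1·c_3 = (-0.7845)·(-2) + (-0.1961)·1 + 0.0000·0 + (-0.5883)·3 = -0.3922; e_2·c_3 = 0.3453·(-2) + (-0.3757)·1 + (-0.7921)·0 + (-0.3351)·3 = -2.0715.
u_3 = c_3 + 0.3922·e_1 + 2.0715·e_2 = (-1.5925, 0.1448, -1.6408, 2.0751).
‖u_3‖ = 3.0911, so e_3 = (-0.5152, 0.0468, -0.5308, 0.6713).
Qᵀb = (-5.0990, 1.3201, 2.8257).
Back-substitute: x_3 = 2.8257/3.0911 = 0.9141.
x_2 = (1.3201 + 2.0715·0.9141)/3.7876 = 0.8485.
x_1 = (-5.0990 − 2.9417·0.8485 + 0.3922·0.9141)/5.0990 = -1.4192.

x = (-1.4192, 0.8485, 0.9141)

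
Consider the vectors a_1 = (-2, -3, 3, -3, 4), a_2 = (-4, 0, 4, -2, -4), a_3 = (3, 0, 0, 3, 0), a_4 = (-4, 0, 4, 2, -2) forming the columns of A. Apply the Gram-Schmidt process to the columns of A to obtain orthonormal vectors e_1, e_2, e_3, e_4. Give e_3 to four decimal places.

a_1 = (-2, -3, 3, -3, 4); ‖a_1‖ = 6.8557, so e_1 = (-0.2917, -0.4376, 0.4376, -0.4376, 0.5835).
e_1·a_2 = (-0.2917)·(-4) + (-0.4376)·0 + 0.4376·4 + (-0.4376)·(-2) + 0.5835·(-4) = 1.4586.
u_2 = a_2 − 1.4586·e_1 = (-3.5745, 0.6383, 3.3617, -1.3617, -4.8511).
‖u_2‖ = 7.0620, so e_2 = (-0.5062, 0.0904, 0.4760, -0.1928, -0.6869).
e_1·a_3 = (-0.2917)·3 + (-0.4376)·0 + 0.4376·0 + (-0.4376)·3 + 0.5835·0 = -2.1880; e_2·a_3 = (-0.5062)·3 + 0.0904·0 + 0.4760·0 + (-0.1928)·3 + (-0.6869)·0 = -2.0969.
u_3 = a_3 + 2.1880·e_1 + 2.0969·e_2 = (1.3003, -0.7679, 1.9556, 1.6382, -0.1638).
‖u_3‖ = 2.9691, so e_3 = (0.4380, -0.2586, 0.6587, 0.5518, -0.0552).

e_3 = (0.4380, -0.2586, 0.6587, 0.5518, -0.0552)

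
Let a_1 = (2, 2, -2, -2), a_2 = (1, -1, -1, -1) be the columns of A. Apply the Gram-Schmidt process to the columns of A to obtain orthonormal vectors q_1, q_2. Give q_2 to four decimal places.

q_2 = (0.2887, -0.8660, -0.2887, -0.2887)

a_1 = (2, 2, -2, -2); ‖a_1‖ = 4.0000, so q_1 = (0.5000, 0.5000, -0.5000, -0.5000).
q_1·a_2 = 0.5000·1 + 0.5000·(-1) + (-0.5000)·(-1) + (-0.5000)·(-1) = 1.0000.
u_2 = a_2 − 1.0000·q_1 = (0.5000, -1.5000, -0.5000, -0.5000).
‖u_2‖ = 1.7321, so q_2 = (0.2887, -0.8660, -0.2887, -0.2887).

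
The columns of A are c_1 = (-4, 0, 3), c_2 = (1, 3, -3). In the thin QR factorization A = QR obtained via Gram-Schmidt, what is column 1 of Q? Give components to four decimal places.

e_1 = (-0.8000, 0.0000, 0.6000)

c_1 = (-4, 0, 3); ‖c_1‖ = 5.0000, so e_1 = (-0.8000, 0.0000, 0.6000).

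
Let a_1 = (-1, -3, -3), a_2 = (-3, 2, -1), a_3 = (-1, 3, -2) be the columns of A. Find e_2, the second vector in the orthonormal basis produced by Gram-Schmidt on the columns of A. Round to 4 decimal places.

e_2 = (-0.8018, 0.5345, -0.2673)

a_1 = (-1, -3, -3); ‖a_1‖ = 4.3589, so e_1 = (-0.2294, -0.6882, -0.6882).
e_1·a_2 = (-0.2294)·(-3) + (-0.6882)·2 + (-0.6882)·(-1) = 0.0000.
u_2 = a_2 + 0.0000·e_1 = (-3.0000, 2.0000, -1.0000).
‖u_2‖ = 3.7417, so e_2 = (-0.8018, 0.5345, -0.2673).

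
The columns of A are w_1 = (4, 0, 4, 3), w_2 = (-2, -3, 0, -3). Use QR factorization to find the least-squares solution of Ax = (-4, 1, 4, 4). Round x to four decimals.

w_1 = (4, 0, 4, 3); ‖w_1‖ = 6.4031, so e_1 = (0.6247, 0.0000, 0.6247, 0.4685).
e_1·w_2 = 0.6247·(-2) + 0.0000·(-3) + 0.6247·0 + 0.4685·(-3) = -2.6550.
u_2 = w_2 + 2.6550·e_1 = (-0.3415, -3.0000, 1.6585, -1.7561).
‖u_2‖ = 3.8667, so e_2 = (-0.0883, -0.7759, 0.4289, -0.4542).
Qᵀb = (1.8741, -0.5235).
Back-substitute: x_2 = -0.5235/3.8667 = -0.1354.
x_1 = (1.8741 + 2.6550·(-0.1354))/6.4031 = 0.2365.

x = (0.2365, -0.1354)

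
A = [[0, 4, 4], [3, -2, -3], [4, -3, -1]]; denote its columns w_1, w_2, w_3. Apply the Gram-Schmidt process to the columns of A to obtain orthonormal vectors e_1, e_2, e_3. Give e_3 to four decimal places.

e_3 = (0.0499, -0.7990, 0.5993)

w_1 = (0, 3, 4); ‖w_1‖ = 5.0000, so e_1 = (0.0000, 0.6000, 0.8000).
e_1·w_2 = 0.0000·4 + 0.6000·(-2) + 0.8000·(-3) = -3.6000.
u_2 = w_2 + 3.6000·e_1 = (4.0000, 0.1600, -0.1200).
‖u_2‖ = 4.0050, so e_2 = (0.9988, 0.0400, -0.0300).
e_1·w_3 = 0.0000·4 + 0.6000·(-3) + 0.8000·(-1) = -2.6000; e_2·w_3 = 0.9988·4 + 0.0400·(-3) + (-0.0300)·(-1) = 3.9051.
u_3 = w_3 + 2.6000·e_1 − 3.9051·e_2 = (0.0998, -1.5960, 1.1970).
‖u_3‖ = 1.9975, so e_3 = (0.0499, -0.7990, 0.5993).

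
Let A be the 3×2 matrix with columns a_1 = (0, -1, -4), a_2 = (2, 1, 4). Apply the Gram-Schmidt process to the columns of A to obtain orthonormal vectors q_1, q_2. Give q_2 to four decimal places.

q_2 = (1.0000, 0.0000, 0.0000)

a_1 = (0, -1, -4); ‖a_1‖ = 4.1231, so q_1 = (0.0000, -0.2425, -0.9701).
q_1·a_2 = 0.0000·2 + (-0.2425)·1 + (-0.9701)·4 = -4.1231.
u_2 = a_2 + 4.1231·q_1 = (2.0000, 0.0000, 0.0000).
‖u_2‖ = 2.0000, so q_2 = (1.0000, 0.0000, 0.0000).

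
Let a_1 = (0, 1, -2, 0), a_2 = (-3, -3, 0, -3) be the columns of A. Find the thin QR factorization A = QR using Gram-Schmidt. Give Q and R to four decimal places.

Q = [[0.0000, -0.5976], [0.4472, -0.4781], [-0.8944, -0.2390], [0.0000, -0.5976]], R = [[2.2361, -1.3416], [0.0000, 5.0200]]

a_1 = (0, 1, -2, 0); ‖a_1‖ = 2.2361, so q_1 = (0.0000, 0.4472, -0.8944, 0.0000).
q_1·a_2 = 0.0000·(-3) + 0.4472·(-3) + (-0.8944)·0 + 0.0000·(-3) = -1.3416.
u_2 = a_2 + 1.3416·q_1 = (-3.0000, -2.4000, -1.2000, -3.0000).
‖u_2‖ = 5.0200, so q_2 = (-0.5976, -0.4781, -0.2390, -0.5976).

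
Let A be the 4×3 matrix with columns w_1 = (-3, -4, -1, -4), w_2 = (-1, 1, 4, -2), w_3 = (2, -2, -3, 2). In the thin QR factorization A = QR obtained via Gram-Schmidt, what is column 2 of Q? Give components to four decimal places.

w_1 = (-3, -4, -1, -4); ‖w_1‖ = 6.4807, so q_1 = (-0.4629, -0.6172, -0.1543, -0.6172).
q_1·w_2 = (-0.4629)·(-1) + (-0.6172)·1 + (-0.1543)·4 + (-0.6172)·(-2) = 0.4629.
u_2 = w_2 − 0.4629·q_1 = (-0.7857, 1.2857, 4.0714, -1.7143).
‖u_2‖ = 4.6675, so q_2 = (-0.1683, 0.2755, 0.8723, -0.3673).

q_2 = (-0.1683, 0.2755, 0.8723, -0.3673)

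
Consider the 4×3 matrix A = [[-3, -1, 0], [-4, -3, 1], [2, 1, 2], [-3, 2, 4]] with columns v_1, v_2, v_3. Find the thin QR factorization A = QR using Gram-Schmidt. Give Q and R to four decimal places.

Q = [[-0.4867, -0.0383, -0.2951], [-0.6489, -0.5359, 0.4865], [0.3244, 0.1225, 0.8021], [-0.4867, 0.8345, 0.1812]], R = [[6.1644, 1.7844, -1.9467], [0.0000, 3.4374, 3.0470], [0.0000, 0.0000, 2.8154]]

e_1 = v_1/‖v_1‖ = (-3, -4, 2, -3)/6.1644 = (-0.4867, -0.6489, 0.3244, -0.4867).
r_{12} = e_1·v_2 = 1.7844.
u_2 = v_2 − 1.7844·e_1 = (-0.1316, -1.8421, 0.4211, 2.8684).
‖u_2‖ = 3.4374, so e_2 = (-0.0383, -0.5359, 0.1225, 0.8345).
r_{13} = e_1·v_3 = -1.9467; r_{23} = e_2·v_3 = 3.0470.
u_3 = v_3 + 1.9467·e_1 − 3.0470·e_2 = (-0.8307, 1.3697, 2.2584, 0.5100).
‖u_3‖ = 2.8154, so e_3 = (-0.2951, 0.4865, 0.8021, 0.1812).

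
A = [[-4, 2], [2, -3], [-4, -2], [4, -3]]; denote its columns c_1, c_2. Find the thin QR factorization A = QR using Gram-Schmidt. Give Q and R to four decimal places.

Q = [[-0.5547, 0.1384], [0.2774, -0.5190], [-0.5547, -0.7612], [0.5547, -0.3633]], R = [[7.2111, -2.4962], [0.0000, 4.4463]]

c_1 = (-4, 2, -4, 4); ‖c_1‖ = 7.2111, so e_1 = (-0.5547, 0.2774, -0.5547, 0.5547).
e_1·c_2 = (-0.5547)·2 + 0.2774·(-3) + (-0.5547)·(-2) + 0.5547·(-3) = -2.4962.
u_2 = c_2 + 2.4962·e_1 = (0.6154, -2.3077, -3.3846, -1.6154).
‖u_2‖ = 4.4463, so e_2 = (0.1384, -0.5190, -0.7612, -0.3633).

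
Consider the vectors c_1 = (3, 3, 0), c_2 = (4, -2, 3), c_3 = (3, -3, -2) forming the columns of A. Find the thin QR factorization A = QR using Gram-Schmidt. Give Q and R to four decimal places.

c_1 = (3, 3, 0); ‖c_1‖ = 4.2426, so e_1 = (0.7071, 0.7071, 0.0000).
e_1·c_2 = 0.7071·4 + 0.7071·(-2) + 0.0000·3 = 1.4142.
u_2 = c_2 − 1.4142·e_1 = (3.0000, -3.0000, 3.0000).
‖u_2‖ = 5.1962, so e_2 = (0.5774, -0.5774, 0.5774).
e_1·c_3 = 0.7071·3 + 0.7071·(-3) + 0.0000·(-2) = 0.0000; e_2·c_3 = 0.5774·3 + (-0.5774)·(-3) + 0.5774·(-2) = 2.3094.
u_3 = c_3 − 0.0000·e_1 − 2.3094·e_2 = (1.6667, -1.6667, -3.3333).
‖u_3‖ = 4.0825, so e_3 = (0.4082, -0.4082, -0.8165).

Q = [[0.7071, 0.5774, 0.4082], [0.7071, -0.5774, -0.4082], [0.0000, 0.5774, -0.8165]], R = [[4.2426, 1.4142, 0.0000], [0.0000, 5.1962, 2.3094], [0.0000, 0.0000, 4.0825]]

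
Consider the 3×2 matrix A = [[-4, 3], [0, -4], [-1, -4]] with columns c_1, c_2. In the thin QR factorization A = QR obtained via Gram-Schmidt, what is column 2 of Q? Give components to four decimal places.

e_2 = (0.1832, -0.6555, -0.7326)

c_1 = (-4, 0, -1); ‖c_1‖ = 4.1231, so e_1 = (-0.9701, 0.0000, -0.2425).
e_1·c_2 = (-0.9701)·3 + 0.0000·(-4) + (-0.2425)·(-4) = -1.9403.
u_2 = c_2 + 1.9403·e_1 = (1.1176, -4.0000, -4.4706).
‖u_2‖ = 6.1021, so e_2 = (0.1832, -0.6555, -0.7326).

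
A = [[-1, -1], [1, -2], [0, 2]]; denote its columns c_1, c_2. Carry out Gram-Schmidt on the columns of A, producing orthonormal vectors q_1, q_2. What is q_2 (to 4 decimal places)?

q_2 = (-0.5145, -0.5145, 0.6860)

c_1 = (-1, 1, 0); ‖c_1‖ = 1.4142, so q_1 = (-0.7071, 0.7071, 0.0000).
q_1·c_2 = (-0.7071)·(-1) + 0.7071·(-2) + 0.0000·2 = -0.7071.
u_2 = c_2 + 0.7071·q_1 = (-1.5000, -1.5000, 2.0000).
‖u_2‖ = 2.9155, so q_2 = (-0.5145, -0.5145, 0.6860).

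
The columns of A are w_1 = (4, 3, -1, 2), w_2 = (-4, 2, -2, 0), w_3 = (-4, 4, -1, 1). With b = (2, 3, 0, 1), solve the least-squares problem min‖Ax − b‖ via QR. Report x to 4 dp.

x = (0.5166, -0.5066, 0.5497)

w_1 = (4, 3, -1, 2); ‖w_1‖ = 5.4772, so e_1 = (0.7303, 0.5477, -0.1826, 0.3651).
e_1·w_2 = 0.7303·(-4) + 0.5477·2 + (-0.1826)·(-2) + 0.3651·0 = -1.4606.
u_2 = w_2 + 1.4606·e_1 = (-2.9333, 2.8000, -2.2667, 0.5333).
‖u_2‖ = 4.6762, so e_2 = (-0.6273, 0.5988, -0.4847, 0.1141).
e_1·w_3 = 0.7303·(-4) + 0.5477·4 + (-0.1826)·(-1) + 0.3651·1 = -0.1826; e_2·w_3 = (-0.6273)·(-4) + 0.5988·4 + (-0.4847)·(-1) + 0.1141·1 = 5.5031.
u_3 = w_3 + 0.1826·e_1 − 5.5031·e_2 = (-0.4146, 0.8049, 1.6341, 0.4390).
‖u_3‖ = 1.9191, so e_3 = (-0.2161, 0.4194, 0.8515, 0.2288).
Qᵀb = (3.4689, 0.6558, 1.0549).
Back-substitute: x_3 = 1.0549/1.9191 = 0.5497.
x_2 = (0.6558 − 5.5031·0.5497)/4.6762 = -0.5066.
x_1 = (3.4689 + 1.4606·(-0.5066) + 0.1826·0.5497)/5.4772 = 0.5166.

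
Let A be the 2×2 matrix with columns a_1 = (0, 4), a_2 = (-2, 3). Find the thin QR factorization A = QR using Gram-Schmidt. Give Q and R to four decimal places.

Q = [[0.0000, -1.0000], [1.0000, 0.0000]], R = [[4.0000, 3.0000], [0.0000, 2.0000]]

a_1 = (0, 4); ‖a_1‖ = 4.0000, so q_1 = (0.0000, 1.0000).
q_1·a_2 = 0.0000·(-2) + 1.0000·3 = 3.0000.
u_2 = a_2 − 3.0000·q_1 = (-2.0000, 0.0000).
‖u_2‖ = 2.0000, so q_2 = (-1.0000, 0.0000).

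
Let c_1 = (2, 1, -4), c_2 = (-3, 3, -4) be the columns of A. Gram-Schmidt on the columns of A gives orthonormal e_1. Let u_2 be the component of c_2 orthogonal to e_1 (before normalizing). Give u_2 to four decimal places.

u_2 = (-4.2381, 2.3810, -1.5238)

c_1 = (2, 1, -4); ‖c_1‖ = 4.5826, so e_1 = (0.4364, 0.2182, -0.8729).
e_1·c_2 = 0.4364·(-3) + 0.2182·3 + (-0.8729)·(-4) = 2.8368.
u_2 = c_2 − 2.8368·e_1 = (-4.2381, 2.3810, -1.5238).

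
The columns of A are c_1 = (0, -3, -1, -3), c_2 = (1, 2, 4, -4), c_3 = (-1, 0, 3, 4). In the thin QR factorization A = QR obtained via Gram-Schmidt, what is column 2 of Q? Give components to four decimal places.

c_1 = (0, -3, -1, -3); ‖c_1‖ = 4.3589, so q_1 = (0.0000, -0.6882, -0.2294, -0.6882).
q_1·c_2 = 0.0000·1 + (-0.6882)·2 + (-0.2294)·4 + (-0.6882)·(-4) = 0.4588.
u_2 = c_2 − 0.4588·q_1 = (1.0000, 2.3158, 4.1053, -3.6842).
‖u_2‖ = 6.0654, so q_2 = (0.1649, 0.3818, 0.6768, -0.6074).

q_2 = (0.1649, 0.3818, 0.6768, -0.6074)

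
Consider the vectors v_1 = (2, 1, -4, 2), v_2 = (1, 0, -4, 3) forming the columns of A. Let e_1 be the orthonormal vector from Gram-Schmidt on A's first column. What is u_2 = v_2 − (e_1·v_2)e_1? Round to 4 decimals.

e_1 = v_1/‖v_1‖ = (2, 1, -4, 2)/5.0000 = (0.4000, 0.2000, -0.8000, 0.4000).
r_{12} = e_1·v_2 = 4.8000.
u_2 = v_2 − 4.8000·e_1 = (-0.9200, -0.9600, -0.1600, 1.0800).

u_2 = (-0.9200, -0.9600, -0.1600, 1.0800)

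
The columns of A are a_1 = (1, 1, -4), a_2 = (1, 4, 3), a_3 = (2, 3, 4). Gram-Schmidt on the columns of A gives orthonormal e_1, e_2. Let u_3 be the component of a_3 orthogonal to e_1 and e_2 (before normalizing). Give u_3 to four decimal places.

a_1 = (1, 1, -4); ‖a_1‖ = 4.2426, so e_1 = (0.2357, 0.2357, -0.9428).
e_1·a_2 = 0.2357·1 + 0.2357·4 + (-0.9428)·3 = -1.6499.
u_2 = a_2 + 1.6499·e_1 = (1.3889, 4.3889, 1.4444).
‖u_2‖ = 4.8247, so e_2 = (0.2879, 0.9097, 0.2994).
e_1·a_3 = 0.2357·2 + 0.2357·3 + (-0.9428)·4 = -2.5927; e_2·a_3 = 0.2879·2 + 0.9097·3 + 0.2994·4 = 4.5023.
u_3 = a_3 + 2.5927·e_1 − 4.5023·e_2 = (1.3150, -0.4845, 0.2076).

u_3 = (1.3150, -0.4845, 0.2076)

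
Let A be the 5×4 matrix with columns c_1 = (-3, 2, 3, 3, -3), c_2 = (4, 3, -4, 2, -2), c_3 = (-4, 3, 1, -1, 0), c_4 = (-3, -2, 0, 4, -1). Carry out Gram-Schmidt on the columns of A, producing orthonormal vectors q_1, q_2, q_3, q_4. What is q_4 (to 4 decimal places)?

q_1 = c_1/‖c_1‖ = (-3, 2, 3, 3, -3)/6.3246 = (-0.4743, 0.3162, 0.4743, 0.4743, -0.4743).
r_{12} = q_1·c_2 = -0.9487.
u_2 = c_2 + 0.9487·q_1 = (3.5500, 3.3000, -3.5500, 2.4500, -2.4500).
‖u_2‖ = 6.9354, so q_2 = (0.5119, 0.4758, -0.5119, 0.3533, -0.3533).
r_{13} = q_1·c_3 = 2.8460; r_{23} = q_2·c_3 = -1.4851.
u_3 = c_3 − 2.8460·q_1 + 1.4851·q_2 = (-1.8898, 2.8067, -1.1102, -1.8254, 0.8254).
‖u_3‖ = 4.0859, so q_3 = (-0.4625, 0.6869, -0.2717, -0.4467, 0.2020).
r_{14} = q_1·c_4 = 3.1623; r_{24} = q_2·c_4 = -0.7209; r_{34} = q_3·c_4 = -1.9753.
u_4 = c_4 − 3.1623·q_1 + 0.7209·q_2 + 1.9753·q_3 = (-2.0446, -1.3001, -2.4057, 1.8722, 0.6443).
‖u_4‖ = 3.9470, so q_4 = (-0.5180, -0.3294, -0.6095, 0.4743, 0.1632).

q_4 = (-0.5180, -0.3294, -0.6095, 0.4743, 0.1632)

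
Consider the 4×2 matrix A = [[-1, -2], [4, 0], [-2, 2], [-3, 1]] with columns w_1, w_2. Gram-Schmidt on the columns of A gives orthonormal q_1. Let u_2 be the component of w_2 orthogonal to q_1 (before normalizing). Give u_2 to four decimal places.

u_2 = (-2.1667, 0.6667, 1.6667, 0.5000)

q_1 = w_1/‖w_1‖ = (-1, 4, -2, -3)/5.4772 = (-0.1826, 0.7303, -0.3651, -0.5477).
r_{12} = q_1·w_2 = -0.9129.
u_2 = w_2 + 0.9129·q_1 = (-2.1667, 0.6667, 1.6667, 0.5000).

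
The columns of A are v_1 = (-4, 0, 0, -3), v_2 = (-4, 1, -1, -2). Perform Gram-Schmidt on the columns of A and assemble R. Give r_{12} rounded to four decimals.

v_1 = (-4, 0, 0, -3); ‖v_1‖ = 5.0000, so e_1 = (-0.8000, 0.0000, 0.0000, -0.6000).
r_{12} = e_1·v_2 = 4.4000.

r_{12} = 4.4000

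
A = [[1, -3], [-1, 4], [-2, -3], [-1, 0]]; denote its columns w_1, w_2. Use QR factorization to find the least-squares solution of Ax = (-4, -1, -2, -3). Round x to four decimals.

x = (0.6329, 0.4304)

e_1 = w_1/‖w_1‖ = (1, -1, -2, -1)/2.6458 = (0.3780, -0.3780, -0.7559, -0.3780).
r_{12} = e_1·w_2 = -0.3780.
u_2 = w_2 + 0.3780·e_1 = (-2.8571, 3.8571, -3.2857, -0.1429).
‖u_2‖ = 5.8187, so e_2 = (-0.4910, 0.6629, -0.5647, -0.0246).
Qᵀb = (1.5119, 2.5042).
Back-substitute: x_2 = 2.5042/5.8187 = 0.4304.
x_1 = (1.5119 + 0.3780·0.4304)/2.6458 = 0.6329.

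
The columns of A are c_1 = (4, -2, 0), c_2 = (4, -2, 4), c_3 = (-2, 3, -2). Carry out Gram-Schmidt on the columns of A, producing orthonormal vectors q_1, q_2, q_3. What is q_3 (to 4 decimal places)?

q_3 = (0.4472, 0.8944, 0.0000)

q_1 = c_1/‖c_1‖ = (4, -2, 0)/4.4721 = (0.8944, -0.4472, 0.0000).
r_{12} = q_1·c_2 = 4.4721.
u_2 = c_2 − 4.4721·q_1 = (0.0000, 0.0000, 4.0000).
‖u_2‖ = 4.0000, so q_2 = (0.0000, 0.0000, 1.0000).
r_{13} = q_1·c_3 = -3.1305; r_{23} = q_2·c_3 = -2.0000.
u_3 = c_3 + 3.1305·q_1 + 2.0000·q_2 = (0.8000, 1.6000, 0.0000).
‖u_3‖ = 1.7889, so q_3 = (0.4472, 0.8944, 0.0000).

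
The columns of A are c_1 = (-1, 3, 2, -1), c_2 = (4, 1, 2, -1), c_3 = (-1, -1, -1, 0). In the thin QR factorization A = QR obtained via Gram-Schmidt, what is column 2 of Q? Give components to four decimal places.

c_1 = (-1, 3, 2, -1); ‖c_1‖ = 3.8730, so q_1 = (-0.2582, 0.7746, 0.5164, -0.2582).
q_1·c_2 = (-0.2582)·4 + 0.7746·1 + 0.5164·2 + (-0.2582)·(-1) = 1.0328.
u_2 = c_2 − 1.0328·q_1 = (4.2667, 0.2000, 1.4667, -0.7333).
‖u_2‖ = 4.5753, so q_2 = (0.9325, 0.0437, 0.3206, -0.1603).

q_2 = (0.9325, 0.0437, 0.3206, -0.1603)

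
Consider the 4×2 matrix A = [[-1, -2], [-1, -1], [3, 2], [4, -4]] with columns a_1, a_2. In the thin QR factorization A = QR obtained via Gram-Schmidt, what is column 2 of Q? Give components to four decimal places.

a_1 = (-1, -1, 3, 4); ‖a_1‖ = 5.1962, so q_1 = (-0.1925, -0.1925, 0.5774, 0.7698).
q_1·a_2 = (-0.1925)·(-2) + (-0.1925)·(-1) + 0.5774·2 + 0.7698·(-4) = -1.3472.
u_2 = a_2 + 1.3472·q_1 = (-2.2593, -1.2593, 2.7778, -2.9630).
‖u_2‖ = 4.8151, so q_2 = (-0.4692, -0.2615, 0.5769, -0.6153).

q_2 = (-0.4692, -0.2615, 0.5769, -0.6153)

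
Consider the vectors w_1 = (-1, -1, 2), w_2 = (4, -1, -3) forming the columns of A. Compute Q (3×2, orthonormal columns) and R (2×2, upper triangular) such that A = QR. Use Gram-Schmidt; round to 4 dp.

Q = [[-0.4082, 0.7071], [-0.4082, -0.7071], [0.8165, 0.0000]], R = [[2.4495, -3.6742], [0.0000, 3.5355]]

q_1 = w_1/‖w_1‖ = (-1, -1, 2)/2.4495 = (-0.4082, -0.4082, 0.8165).
r_{12} = q_1·w_2 = -3.6742.
u_2 = w_2 + 3.6742·q_1 = (2.5000, -2.5000, 0.0000).
‖u_2‖ = 3.5355, so q_2 = (0.7071, -0.7071, 0.0000).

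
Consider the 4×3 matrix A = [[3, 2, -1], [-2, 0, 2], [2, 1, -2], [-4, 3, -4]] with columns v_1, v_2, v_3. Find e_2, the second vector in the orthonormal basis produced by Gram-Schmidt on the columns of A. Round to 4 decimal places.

v_1 = (3, -2, 2, -4); ‖v_1‖ = 5.7446, so e_1 = (0.5222, -0.3482, 0.3482, -0.6963).
e_1·v_2 = 0.5222·2 + (-0.3482)·0 + 0.3482·1 + (-0.6963)·3 = -0.6963.
u_2 = v_2 + 0.6963·e_1 = (2.3636, -0.2424, 1.2424, 2.5152).
‖u_2‖ = 3.6763, so e_2 = (0.6429, -0.0659, 0.3380, 0.6842).

e_2 = (0.6429, -0.0659, 0.3380, 0.6842)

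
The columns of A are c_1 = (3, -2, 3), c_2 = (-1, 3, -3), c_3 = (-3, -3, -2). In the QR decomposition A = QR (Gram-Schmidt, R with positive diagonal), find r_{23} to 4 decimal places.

r_{23} = -3.5624

c_1 = (3, -2, 3); ‖c_1‖ = 4.6904, so e_1 = (0.6396, -0.4264, 0.6396).
e_1·c_2 = 0.6396·(-1) + (-0.4264)·3 + 0.6396·(-3) = -3.8376.
u_2 = c_2 + 3.8376·e_1 = (1.4545, 1.3636, -0.5455).
‖u_2‖ = 2.0671, so e_2 = (0.7037, 0.6597, -0.2639).
r_{23} = e_2·c_3 = -3.5624.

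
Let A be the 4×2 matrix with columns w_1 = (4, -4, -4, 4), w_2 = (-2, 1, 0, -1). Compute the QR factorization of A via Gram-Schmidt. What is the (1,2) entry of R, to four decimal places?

w_1 = (4, -4, -4, 4); ‖w_1‖ = 8.0000, so q_1 = (0.5000, -0.5000, -0.5000, 0.5000).
r_{12} = q_1·w_2 = -2.0000.

r_{12} = -2.0000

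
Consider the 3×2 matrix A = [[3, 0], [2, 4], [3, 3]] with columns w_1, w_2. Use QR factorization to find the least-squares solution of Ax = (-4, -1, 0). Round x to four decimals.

e_1 = w_1/‖w_1‖ = (3, 2, 3)/4.6904 = (0.6396, 0.4264, 0.6396).
r_{12} = e_1·w_2 = 3.6244.
u_2 = w_2 − 3.6244·e_1 = (-2.3182, 2.4545, 0.6818).
‖u_2‖ = 3.4444, so e_2 = (-0.6730, 0.7126, 0.1980).
Qᵀb = (-2.9848, 1.9795).
Back-substitute: x_2 = 1.9795/3.4444 = 0.5747.
x_1 = (-2.9848 − 3.6244·0.5747)/4.6904 = -1.0805.

x = (-1.0805, 0.5747)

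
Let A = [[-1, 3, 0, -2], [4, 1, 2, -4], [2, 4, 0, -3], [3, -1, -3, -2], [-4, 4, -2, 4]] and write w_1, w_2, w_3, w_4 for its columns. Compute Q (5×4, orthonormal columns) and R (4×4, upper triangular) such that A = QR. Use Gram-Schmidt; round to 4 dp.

q_1 = w_1/‖w_1‖ = (-1, 4, 2, 3, -4)/6.7823 = (-0.1474, 0.5898, 0.2949, 0.4423, -0.5898).
r_{12} = q_1·w_2 = -1.4744.
u_2 = w_2 + 1.4744·q_1 = (2.7826, 1.8696, 4.4348, -0.3478, 3.1304).
‖u_2‖ = 6.3895, so q_2 = (0.4355, 0.2926, 0.6941, -0.0544, 0.4899).
r_{13} = q_1·w_3 = 1.0321; r_{23} = q_2·w_3 = -0.2314.
u_3 = w_3 − 1.0321·q_1 + 0.2314·q_2 = (0.2529, 1.4590, -0.1438, -3.4691, -1.2780).
‖u_3‖ = 3.9851, so q_3 = (0.0635, 0.3661, -0.0361, -0.8705, -0.3207).
r_{14} = q_1·w_4 = -6.1926; r_{24} = q_2·w_4 = -2.0550; r_{34} = q_3·w_4 = -1.0248.
u_4 = w_4 + 6.1926·q_1 + 2.0550·q_2 + 1.0248·q_3 = (-1.9531, 0.6287, 0.2154, -0.2649, 1.0260).
‖u_4‖ = 2.3192, so q_4 = (-0.8421, 0.2711, 0.0929, -0.1142, 0.4424).

Q = [[-0.1474, 0.4355, 0.0635, -0.8421], [0.5898, 0.2926, 0.3661, 0.2711], [0.2949, 0.6941, -0.0361, 0.0929], [0.4423, -0.0544, -0.8705, -0.1142], [-0.5898, 0.4899, -0.3207, 0.4424]], R = [[6.7823, -1.4744, 1.0321, -6.1926], [0.0000, 6.3895, -0.2314, -2.0550], [0.0000, 0.0000, 3.9851, -1.0248], [0.0000, 0.0000, 0.0000, 2.3192]]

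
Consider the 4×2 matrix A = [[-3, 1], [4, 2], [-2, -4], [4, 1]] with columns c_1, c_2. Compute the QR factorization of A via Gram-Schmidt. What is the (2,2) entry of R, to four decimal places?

q_1 = c_1/‖c_1‖ = (-3, 4, -2, 4)/6.7082 = (-0.4472, 0.5963, -0.2981, 0.5963).
r_{12} = q_1·c_2 = 2.5342.
u_2 = c_2 − 2.5342·q_1 = (2.1333, 0.4889, -3.2444, -0.5111).
r_{22} = ‖u_2‖ = 3.9469.

r_{22} = 3.9469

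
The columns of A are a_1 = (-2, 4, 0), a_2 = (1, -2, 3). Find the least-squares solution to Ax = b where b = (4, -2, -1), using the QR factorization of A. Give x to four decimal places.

x = (-0.9667, -0.3333)

a_1 = (-2, 4, 0); ‖a_1‖ = 4.4721, so q_1 = (-0.4472, 0.8944, 0.0000).
q_1·a_2 = (-0.4472)·1 + 0.8944·(-2) + 0.0000·3 = -2.2361.
u_2 = a_2 + 2.2361·q_1 = (0.0000, 0.0000, 3.0000).
‖u_2‖ = 3.0000, so q_2 = (0.0000, 0.0000, 1.0000).
Qᵀb = (-3.5777, -1.0000).
Back-substitute: x_2 = -1.0000/3.0000 = -0.3333.
x_1 = (-3.5777 + 2.2361·(-0.3333))/4.4721 = -0.9667.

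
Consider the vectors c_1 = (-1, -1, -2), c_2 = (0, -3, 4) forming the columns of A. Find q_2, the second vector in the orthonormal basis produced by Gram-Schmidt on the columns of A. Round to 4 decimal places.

q_2 = (-0.1826, -0.8398, 0.5112)

q_1 = c_1/‖c_1‖ = (-1, -1, -2)/2.4495 = (-0.4082, -0.4082, -0.8165).
r_{12} = q_1·c_2 = -2.0412.
u_2 = c_2 + 2.0412·q_1 = (-0.8333, -3.8333, 2.3333).
‖u_2‖ = 4.5644, so q_2 = (-0.1826, -0.8398, 0.5112).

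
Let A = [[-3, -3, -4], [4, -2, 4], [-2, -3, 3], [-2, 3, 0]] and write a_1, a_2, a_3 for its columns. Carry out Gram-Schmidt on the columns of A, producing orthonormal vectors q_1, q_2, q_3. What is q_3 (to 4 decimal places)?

q_1 = a_1/‖a_1‖ = (-3, 4, -2, -2)/5.7446 = (-0.5222, 0.6963, -0.3482, -0.3482).
r_{12} = q_1·a_2 = 0.1741.
u_2 = a_2 − 0.1741·q_1 = (-2.9091, -2.1212, -2.9394, 3.0606).
‖u_2‖ = 5.5650, so q_2 = (-0.5227, -0.3812, -0.5282, 0.5500).
r_{13} = q_1·a_3 = 3.8297; r_{23} = q_2·a_3 = -1.0183.
u_3 = a_3 − 3.8297·q_1 + 1.0183·q_2 = (-2.5323, 0.9452, 3.7955, 1.8933).
‖u_3‖ = 5.0296, so q_3 = (-0.5035, 0.1879, 0.7546, 0.3764).

q_3 = (-0.5035, 0.1879, 0.7546, 0.3764)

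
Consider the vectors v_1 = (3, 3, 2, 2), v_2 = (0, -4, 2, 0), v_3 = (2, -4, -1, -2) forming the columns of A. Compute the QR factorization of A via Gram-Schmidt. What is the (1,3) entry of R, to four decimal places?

r_{13} = -2.3534

v_1 = (3, 3, 2, 2); ‖v_1‖ = 5.0990, so e_1 = (0.5883, 0.5883, 0.3922, 0.3922).
r_{13} = e_1·v_3 = -2.3534.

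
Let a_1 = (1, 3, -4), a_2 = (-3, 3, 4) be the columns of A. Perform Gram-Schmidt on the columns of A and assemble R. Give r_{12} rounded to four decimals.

r_{12} = -1.9612

a_1 = (1, 3, -4); ‖a_1‖ = 5.0990, so e_1 = (0.1961, 0.5883, -0.7845).
r_{12} = e_1·a_2 = -1.9612.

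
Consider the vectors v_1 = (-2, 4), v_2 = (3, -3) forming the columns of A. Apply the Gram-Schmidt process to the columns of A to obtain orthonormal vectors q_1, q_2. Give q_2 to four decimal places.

q_2 = (0.8944, 0.4472)

v_1 = (-2, 4); ‖v_1‖ = 4.4721, so q_1 = (-0.4472, 0.8944).
q_1·v_2 = (-0.4472)·3 + 0.8944·(-3) = -4.0249.
u_2 = v_2 + 4.0249·q_1 = (1.2000, 0.6000).
‖u_2‖ = 1.3416, so q_2 = (0.8944, 0.4472).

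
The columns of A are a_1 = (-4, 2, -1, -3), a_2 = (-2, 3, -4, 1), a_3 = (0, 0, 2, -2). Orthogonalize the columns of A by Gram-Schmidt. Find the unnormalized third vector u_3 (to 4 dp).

a_1 = (-4, 2, -1, -3); ‖a_1‖ = 5.4772, so q_1 = (-0.7303, 0.3651, -0.1826, -0.5477).
q_1·a_2 = (-0.7303)·(-2) + 0.3651·3 + (-0.1826)·(-4) + (-0.5477)·1 = 2.7386.
u_2 = a_2 − 2.7386·q_1 = (0.0000, 2.0000, -3.5000, 2.5000).
‖u_2‖ = 4.7434, so q_2 = (0.0000, 0.4216, -0.7379, 0.5270).
q_1·a_3 = (-0.7303)·0 + 0.3651·0 + (-0.1826)·2 + (-0.5477)·(-2) = 0.7303; q_2·a_3 = (0.0000)·0 + 0.4216·0 + (-0.7379)·2 + 0.5270·(-2) = -2.5298.
u_3 = a_3 − 0.7303·q_1 + 2.5298·q_2 = (0.5333, 0.8000, 0.2667, -0.2667).

u_3 = (0.5333, 0.8000, 0.2667, -0.2667)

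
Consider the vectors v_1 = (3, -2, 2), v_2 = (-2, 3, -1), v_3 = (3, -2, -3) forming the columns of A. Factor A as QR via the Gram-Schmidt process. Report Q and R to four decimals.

v_1 = (3, -2, 2); ‖v_1‖ = 4.1231, so e_1 = (0.7276, -0.4851, 0.4851).
e_1·v_2 = 0.7276·(-2) + (-0.4851)·3 + 0.4851·(-1) = -3.3955.
u_2 = v_2 + 3.3955·e_1 = (0.4706, 1.3529, 0.6471).
‖u_2‖ = 1.5718, so e_2 = (0.2994, 0.8608, 0.4117).
e_1·v_3 = 0.7276·3 + (-0.4851)·(-2) + 0.4851·(-3) = 1.6977; e_2·v_3 = 0.2994·3 + 0.8608·(-2) + 0.4117·(-3) = -2.0583.
u_3 = v_3 − 1.6977·e_1 + 2.0583·e_2 = (2.3810, 0.5952, -2.9762).
‖u_3‖ = 3.8576, so e_3 = (0.6172, 0.1543, -0.7715).

Q = [[0.7276, 0.2994, 0.6172], [-0.4851, 0.8608, 0.1543], [0.4851, 0.4117, -0.7715]], R = [[4.1231, -3.3955, 1.6977], [0.0000, 1.5718, -2.0583], [0.0000, 0.0000, 3.8576]]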